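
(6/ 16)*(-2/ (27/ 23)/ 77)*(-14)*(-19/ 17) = -437/ 3366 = -0.13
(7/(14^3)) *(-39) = -39/392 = -0.10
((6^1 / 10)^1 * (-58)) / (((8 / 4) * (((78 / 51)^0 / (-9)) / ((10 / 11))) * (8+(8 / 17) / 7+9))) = 62118 / 7447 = 8.34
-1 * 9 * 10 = -90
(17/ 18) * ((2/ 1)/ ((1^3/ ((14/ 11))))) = 238/ 99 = 2.40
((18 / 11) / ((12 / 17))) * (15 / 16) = 765 / 352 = 2.17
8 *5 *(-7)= -280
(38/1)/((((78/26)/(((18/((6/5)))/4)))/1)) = 95/2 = 47.50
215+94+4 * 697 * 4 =11461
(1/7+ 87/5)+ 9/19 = 11981/665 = 18.02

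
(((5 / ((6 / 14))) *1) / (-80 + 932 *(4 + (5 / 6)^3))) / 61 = 630 / 13793137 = 0.00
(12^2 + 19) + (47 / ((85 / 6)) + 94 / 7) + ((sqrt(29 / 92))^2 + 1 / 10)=9862037 / 54740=180.16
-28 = -28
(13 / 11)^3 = 2197 / 1331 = 1.65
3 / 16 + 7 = 115 / 16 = 7.19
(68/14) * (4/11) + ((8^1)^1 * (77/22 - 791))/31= -480884/2387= -201.46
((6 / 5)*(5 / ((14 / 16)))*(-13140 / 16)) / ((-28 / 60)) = 591300 / 49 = 12067.35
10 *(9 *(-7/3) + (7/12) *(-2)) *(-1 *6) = 1330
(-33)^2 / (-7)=-1089 / 7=-155.57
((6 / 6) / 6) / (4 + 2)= 1 / 36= 0.03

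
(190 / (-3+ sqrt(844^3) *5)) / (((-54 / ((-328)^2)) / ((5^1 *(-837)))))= 4752523200 / 15030289591+ 13370431936000 *sqrt(211) / 15030289591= 12922.01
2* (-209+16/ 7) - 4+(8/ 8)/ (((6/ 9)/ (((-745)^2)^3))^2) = 1841686999561424106011277261474597687/ 28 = 65774535698622289500402760000000000.00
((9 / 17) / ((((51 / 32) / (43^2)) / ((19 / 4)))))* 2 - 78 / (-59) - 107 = 97689077 / 17051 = 5729.23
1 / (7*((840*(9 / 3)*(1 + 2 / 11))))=11 / 229320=0.00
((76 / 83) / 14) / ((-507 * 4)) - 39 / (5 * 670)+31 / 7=2179295956 / 493399725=4.42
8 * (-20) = -160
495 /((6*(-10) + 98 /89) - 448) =-14685 /15038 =-0.98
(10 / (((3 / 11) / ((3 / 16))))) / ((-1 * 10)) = -11 / 16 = -0.69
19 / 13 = 1.46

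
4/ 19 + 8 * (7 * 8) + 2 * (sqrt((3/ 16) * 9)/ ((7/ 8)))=12 * sqrt(3)/ 7 + 8516/ 19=451.18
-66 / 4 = -33 / 2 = -16.50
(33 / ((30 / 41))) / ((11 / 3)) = 123 / 10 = 12.30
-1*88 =-88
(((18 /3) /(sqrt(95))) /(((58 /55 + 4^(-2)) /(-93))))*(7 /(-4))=171864*sqrt(95) /18677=89.69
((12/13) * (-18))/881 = -216/11453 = -0.02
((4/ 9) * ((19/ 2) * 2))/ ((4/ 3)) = 19/ 3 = 6.33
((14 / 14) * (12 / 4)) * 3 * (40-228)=-1692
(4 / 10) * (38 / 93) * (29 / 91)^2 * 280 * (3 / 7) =511328 / 256711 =1.99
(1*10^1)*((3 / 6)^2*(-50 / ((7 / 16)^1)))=-2000 / 7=-285.71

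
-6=-6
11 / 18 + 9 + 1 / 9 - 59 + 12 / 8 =-430 / 9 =-47.78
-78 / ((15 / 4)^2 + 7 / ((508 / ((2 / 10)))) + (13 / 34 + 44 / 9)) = -121249440 / 30058199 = -4.03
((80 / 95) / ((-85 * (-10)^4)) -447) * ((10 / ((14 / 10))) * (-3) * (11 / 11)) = 2707143756 / 282625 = 9578.57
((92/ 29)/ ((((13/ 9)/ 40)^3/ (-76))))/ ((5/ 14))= -913412505600/ 63713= -14336360.01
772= 772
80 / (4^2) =5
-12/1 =-12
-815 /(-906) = 815 /906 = 0.90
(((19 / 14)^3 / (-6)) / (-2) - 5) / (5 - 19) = 0.34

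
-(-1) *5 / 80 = 1 / 16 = 0.06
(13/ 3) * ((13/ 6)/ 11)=169/ 198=0.85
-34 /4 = -17 /2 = -8.50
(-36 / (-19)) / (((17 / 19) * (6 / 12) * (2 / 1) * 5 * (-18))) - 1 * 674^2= -38613462 / 85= -454276.02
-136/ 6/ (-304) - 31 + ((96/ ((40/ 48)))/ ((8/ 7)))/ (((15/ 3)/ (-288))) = -33270931/ 5700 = -5837.01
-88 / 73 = -1.21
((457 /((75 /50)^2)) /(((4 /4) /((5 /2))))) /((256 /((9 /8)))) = 2285 /1024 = 2.23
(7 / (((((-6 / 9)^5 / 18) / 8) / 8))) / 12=-5103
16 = 16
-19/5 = -3.80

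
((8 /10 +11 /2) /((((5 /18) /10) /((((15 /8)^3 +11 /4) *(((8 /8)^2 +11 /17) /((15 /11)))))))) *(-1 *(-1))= 69606999 /27200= 2559.08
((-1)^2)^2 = 1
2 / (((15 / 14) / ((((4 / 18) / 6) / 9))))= 28 / 3645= 0.01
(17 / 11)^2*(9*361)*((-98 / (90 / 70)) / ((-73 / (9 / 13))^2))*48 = -278262970272 / 108972721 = -2553.51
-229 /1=-229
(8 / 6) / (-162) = -2 / 243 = -0.01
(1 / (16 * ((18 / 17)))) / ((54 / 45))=0.05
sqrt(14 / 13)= sqrt(182) / 13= 1.04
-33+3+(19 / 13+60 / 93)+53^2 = 1120786 / 403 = 2781.11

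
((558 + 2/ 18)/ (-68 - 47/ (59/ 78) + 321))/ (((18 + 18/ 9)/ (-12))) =-296357/ 168915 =-1.75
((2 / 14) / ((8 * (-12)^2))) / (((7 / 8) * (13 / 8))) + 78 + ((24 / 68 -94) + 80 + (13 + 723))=156006413 / 194922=800.35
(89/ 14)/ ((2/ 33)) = 2937/ 28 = 104.89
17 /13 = 1.31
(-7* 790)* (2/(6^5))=-1.42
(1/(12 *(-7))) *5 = -5/84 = -0.06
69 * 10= 690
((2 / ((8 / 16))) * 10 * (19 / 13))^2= 577600 / 169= 3417.75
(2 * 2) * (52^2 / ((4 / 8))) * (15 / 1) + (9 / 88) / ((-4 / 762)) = 57105051 / 176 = 324460.52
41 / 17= 2.41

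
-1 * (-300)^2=-90000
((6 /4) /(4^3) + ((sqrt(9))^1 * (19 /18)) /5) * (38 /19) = 1261 /960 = 1.31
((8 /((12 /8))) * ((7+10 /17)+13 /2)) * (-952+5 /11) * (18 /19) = -240657264 /3553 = -67733.54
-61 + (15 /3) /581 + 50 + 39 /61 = -366887 /35441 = -10.35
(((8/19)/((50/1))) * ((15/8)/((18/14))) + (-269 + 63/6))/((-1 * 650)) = 73669/185250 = 0.40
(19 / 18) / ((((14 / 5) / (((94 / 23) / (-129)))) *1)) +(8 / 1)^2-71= -2621359 / 373842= -7.01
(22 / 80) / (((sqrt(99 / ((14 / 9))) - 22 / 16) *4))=77 / 50300 + 9 *sqrt(154) / 12575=0.01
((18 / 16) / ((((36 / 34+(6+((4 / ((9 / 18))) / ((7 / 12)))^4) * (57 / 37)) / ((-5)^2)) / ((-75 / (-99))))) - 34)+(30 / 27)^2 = -237347243260273 / 7243917132672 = -32.77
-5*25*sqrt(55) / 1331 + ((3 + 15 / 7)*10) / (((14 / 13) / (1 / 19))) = 2340 / 931 - 125*sqrt(55) / 1331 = 1.82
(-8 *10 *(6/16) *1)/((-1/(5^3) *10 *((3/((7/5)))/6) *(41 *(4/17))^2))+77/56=21277/1681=12.66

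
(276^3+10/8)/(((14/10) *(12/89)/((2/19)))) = 37423747505/3192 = 11724231.67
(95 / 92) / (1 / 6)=285 / 46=6.20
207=207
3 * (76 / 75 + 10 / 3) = 13.04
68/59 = 1.15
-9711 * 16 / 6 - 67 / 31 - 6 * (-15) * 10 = -774943 / 31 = -24998.16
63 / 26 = 2.42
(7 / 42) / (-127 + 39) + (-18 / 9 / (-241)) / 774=-30913 / 16414992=-0.00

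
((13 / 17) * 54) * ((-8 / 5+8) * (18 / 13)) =31104 / 85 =365.93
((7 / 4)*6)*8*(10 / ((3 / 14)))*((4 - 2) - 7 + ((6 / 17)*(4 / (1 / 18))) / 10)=-163856 / 17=-9638.59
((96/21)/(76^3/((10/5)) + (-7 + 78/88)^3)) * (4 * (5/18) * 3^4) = 245329920/130741804781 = 0.00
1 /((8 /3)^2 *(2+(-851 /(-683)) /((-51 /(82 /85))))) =26647245 /374516992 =0.07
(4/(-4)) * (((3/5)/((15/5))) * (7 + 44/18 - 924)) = 8231/45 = 182.91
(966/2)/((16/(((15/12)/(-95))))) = -483/1216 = -0.40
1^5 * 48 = 48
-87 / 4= -21.75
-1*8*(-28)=224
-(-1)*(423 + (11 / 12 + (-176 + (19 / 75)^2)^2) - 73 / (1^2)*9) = 3888041791909 / 126562500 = 30720.33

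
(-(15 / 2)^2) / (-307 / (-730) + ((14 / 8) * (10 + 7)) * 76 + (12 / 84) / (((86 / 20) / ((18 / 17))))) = -140077875 / 5631642886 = -0.02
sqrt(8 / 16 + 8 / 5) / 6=sqrt(210) / 60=0.24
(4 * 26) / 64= 13 / 8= 1.62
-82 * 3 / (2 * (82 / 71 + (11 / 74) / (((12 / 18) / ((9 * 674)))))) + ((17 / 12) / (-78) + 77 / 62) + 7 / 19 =5886856598453 / 3921087402648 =1.50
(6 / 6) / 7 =1 / 7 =0.14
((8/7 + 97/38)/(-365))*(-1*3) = 2949/97090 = 0.03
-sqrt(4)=-2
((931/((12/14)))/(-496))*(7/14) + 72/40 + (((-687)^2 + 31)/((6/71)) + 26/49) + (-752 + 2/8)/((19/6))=51581276655031/9235520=5585097.17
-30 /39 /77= -10 /1001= -0.01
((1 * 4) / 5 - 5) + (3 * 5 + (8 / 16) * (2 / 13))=707 / 65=10.88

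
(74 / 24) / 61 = 0.05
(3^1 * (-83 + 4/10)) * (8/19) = -9912/95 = -104.34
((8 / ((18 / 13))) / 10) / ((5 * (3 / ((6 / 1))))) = 52 / 225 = 0.23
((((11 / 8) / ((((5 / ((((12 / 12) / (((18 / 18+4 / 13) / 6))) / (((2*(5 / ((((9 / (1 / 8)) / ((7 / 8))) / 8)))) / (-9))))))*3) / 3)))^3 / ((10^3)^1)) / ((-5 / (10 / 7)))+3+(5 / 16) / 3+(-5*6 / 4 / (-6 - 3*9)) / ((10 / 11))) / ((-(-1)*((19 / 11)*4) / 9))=139023544677735729 / 28015768375000000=4.962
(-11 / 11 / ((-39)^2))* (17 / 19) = -17 / 28899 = -0.00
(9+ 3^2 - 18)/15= 0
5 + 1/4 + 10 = 61/4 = 15.25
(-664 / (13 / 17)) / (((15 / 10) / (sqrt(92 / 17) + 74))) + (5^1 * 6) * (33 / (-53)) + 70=-88436992 / 2067-2656 * sqrt(391) / 39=-44131.83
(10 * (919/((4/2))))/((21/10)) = 45950/21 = 2188.10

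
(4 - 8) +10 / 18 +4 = 5 / 9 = 0.56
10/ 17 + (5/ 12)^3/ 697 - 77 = -92031427/ 1204416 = -76.41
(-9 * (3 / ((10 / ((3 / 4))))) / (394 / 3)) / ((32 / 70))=-1701 / 50432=-0.03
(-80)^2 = 6400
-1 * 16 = -16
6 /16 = 3 /8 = 0.38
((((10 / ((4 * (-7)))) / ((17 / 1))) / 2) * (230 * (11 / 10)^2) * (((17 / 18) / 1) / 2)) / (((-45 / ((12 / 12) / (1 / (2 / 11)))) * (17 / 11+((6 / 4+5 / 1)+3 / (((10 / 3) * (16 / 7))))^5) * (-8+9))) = 3647733760000 / 10183484638544399091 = 0.00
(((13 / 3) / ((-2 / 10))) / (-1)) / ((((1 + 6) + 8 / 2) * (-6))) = -65 / 198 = -0.33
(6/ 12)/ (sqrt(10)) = sqrt(10)/ 20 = 0.16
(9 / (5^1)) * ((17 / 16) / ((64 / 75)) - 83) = -753453 / 5120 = -147.16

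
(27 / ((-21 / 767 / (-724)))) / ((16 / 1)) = 1249443 / 28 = 44622.96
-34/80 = -17/40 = -0.42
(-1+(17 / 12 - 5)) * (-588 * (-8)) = -21560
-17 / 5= -3.40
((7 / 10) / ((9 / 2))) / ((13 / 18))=14 / 65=0.22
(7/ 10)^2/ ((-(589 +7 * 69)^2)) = -49/ 114918400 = -0.00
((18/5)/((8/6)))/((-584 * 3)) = -9/5840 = -0.00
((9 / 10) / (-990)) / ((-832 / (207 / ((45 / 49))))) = 1127 / 4576000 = 0.00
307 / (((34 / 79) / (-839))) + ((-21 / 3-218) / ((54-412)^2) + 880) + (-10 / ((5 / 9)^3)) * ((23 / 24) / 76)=-2473879645241633 / 4139697200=-597599.18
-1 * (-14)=14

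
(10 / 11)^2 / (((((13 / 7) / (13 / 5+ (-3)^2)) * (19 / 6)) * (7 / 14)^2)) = 194880 / 29887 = 6.52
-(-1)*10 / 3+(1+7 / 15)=24 / 5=4.80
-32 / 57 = -0.56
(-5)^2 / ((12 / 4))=25 / 3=8.33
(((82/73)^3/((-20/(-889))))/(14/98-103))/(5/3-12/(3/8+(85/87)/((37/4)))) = 5308438155391/201943470707400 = 0.03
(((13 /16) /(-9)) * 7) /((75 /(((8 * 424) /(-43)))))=19292 /29025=0.66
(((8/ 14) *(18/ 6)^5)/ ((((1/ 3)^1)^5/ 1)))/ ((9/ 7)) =26244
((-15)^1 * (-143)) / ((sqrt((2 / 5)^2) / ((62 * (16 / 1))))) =5319600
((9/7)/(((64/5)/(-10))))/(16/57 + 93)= -12825/1191008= -0.01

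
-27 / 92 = -0.29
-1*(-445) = 445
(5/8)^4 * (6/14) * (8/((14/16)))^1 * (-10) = -9375/1568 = -5.98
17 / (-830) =-17 / 830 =-0.02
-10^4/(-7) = 1428.57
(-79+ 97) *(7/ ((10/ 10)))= 126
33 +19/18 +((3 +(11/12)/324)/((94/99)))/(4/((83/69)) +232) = 27022008971/793155456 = 34.07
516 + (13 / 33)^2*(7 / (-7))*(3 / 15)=2809451 / 5445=515.97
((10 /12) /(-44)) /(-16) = 5 /4224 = 0.00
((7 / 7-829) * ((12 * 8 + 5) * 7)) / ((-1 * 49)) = 83628 / 7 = 11946.86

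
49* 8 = 392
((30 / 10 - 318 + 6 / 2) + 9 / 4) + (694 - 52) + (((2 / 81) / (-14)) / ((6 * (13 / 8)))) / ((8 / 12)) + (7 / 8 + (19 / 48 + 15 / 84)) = 5622163 / 16848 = 333.70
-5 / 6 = -0.83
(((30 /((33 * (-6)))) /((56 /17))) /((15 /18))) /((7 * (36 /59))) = -1003 /77616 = -0.01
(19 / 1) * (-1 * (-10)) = 190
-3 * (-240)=720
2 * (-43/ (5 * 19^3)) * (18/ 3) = -516/ 34295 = -0.02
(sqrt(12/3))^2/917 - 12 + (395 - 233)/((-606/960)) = -24879640/92617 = -268.63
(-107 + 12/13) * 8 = -11032/13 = -848.62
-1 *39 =-39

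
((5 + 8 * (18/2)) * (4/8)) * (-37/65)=-2849/130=-21.92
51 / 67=0.76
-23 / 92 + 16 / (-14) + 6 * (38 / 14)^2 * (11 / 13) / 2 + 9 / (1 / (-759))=-17361285 / 2548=-6813.69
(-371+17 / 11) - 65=-4779 / 11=-434.45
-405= -405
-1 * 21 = -21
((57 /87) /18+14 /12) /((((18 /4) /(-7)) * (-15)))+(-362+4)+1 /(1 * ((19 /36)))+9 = -232291301 /669465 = -346.98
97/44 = 2.20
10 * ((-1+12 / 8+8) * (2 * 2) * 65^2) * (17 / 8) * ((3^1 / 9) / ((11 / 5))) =462509.47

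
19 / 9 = 2.11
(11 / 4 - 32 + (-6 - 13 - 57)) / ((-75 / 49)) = 20629 / 300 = 68.76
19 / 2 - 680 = -670.50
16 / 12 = 4 / 3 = 1.33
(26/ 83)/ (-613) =-26/ 50879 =-0.00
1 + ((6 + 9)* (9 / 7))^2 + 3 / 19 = 347353 / 931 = 373.10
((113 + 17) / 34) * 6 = 22.94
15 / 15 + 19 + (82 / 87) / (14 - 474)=400159 / 20010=20.00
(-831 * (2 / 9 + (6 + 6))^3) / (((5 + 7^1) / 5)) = -460858750 / 729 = -632179.36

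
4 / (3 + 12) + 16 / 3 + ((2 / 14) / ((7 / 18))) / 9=5.64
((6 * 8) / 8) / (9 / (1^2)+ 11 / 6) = 36 / 65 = 0.55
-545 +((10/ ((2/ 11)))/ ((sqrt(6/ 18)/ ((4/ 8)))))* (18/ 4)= -545 +495* sqrt(3)/ 4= -330.66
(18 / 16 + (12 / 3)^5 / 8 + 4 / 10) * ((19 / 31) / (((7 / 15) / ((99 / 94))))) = 29236383 / 163184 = 179.16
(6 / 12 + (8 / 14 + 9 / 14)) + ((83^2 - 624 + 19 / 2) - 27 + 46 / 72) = 1574963 / 252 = 6249.85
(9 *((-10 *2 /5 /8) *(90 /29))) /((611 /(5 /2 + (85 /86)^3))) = -0.08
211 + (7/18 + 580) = 14245/18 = 791.39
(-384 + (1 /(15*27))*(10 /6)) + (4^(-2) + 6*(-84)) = -3452285 /3888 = -887.93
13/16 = 0.81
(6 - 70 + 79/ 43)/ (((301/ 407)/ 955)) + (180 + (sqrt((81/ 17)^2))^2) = -299499782562/ 3740527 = -80068.87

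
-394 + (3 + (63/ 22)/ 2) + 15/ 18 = -51313/ 132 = -388.73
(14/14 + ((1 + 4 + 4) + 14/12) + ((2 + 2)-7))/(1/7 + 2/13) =4459/162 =27.52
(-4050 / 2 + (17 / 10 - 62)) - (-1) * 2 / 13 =-271069 / 130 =-2085.15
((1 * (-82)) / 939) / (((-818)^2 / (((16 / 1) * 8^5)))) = -10747904 / 157076859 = -0.07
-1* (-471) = 471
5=5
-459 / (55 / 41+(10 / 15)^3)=-280.26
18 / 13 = 1.38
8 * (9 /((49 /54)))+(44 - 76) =2320 /49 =47.35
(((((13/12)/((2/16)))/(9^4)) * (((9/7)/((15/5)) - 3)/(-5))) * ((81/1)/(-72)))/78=-0.00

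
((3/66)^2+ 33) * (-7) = -111811/484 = -231.01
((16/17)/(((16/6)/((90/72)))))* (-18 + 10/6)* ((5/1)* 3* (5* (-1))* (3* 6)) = 9727.94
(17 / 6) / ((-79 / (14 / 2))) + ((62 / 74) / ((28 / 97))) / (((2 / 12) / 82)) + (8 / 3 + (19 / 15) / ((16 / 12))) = 1757272967 / 1227660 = 1431.40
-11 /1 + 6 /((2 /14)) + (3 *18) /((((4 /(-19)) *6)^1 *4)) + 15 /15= 341 /16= 21.31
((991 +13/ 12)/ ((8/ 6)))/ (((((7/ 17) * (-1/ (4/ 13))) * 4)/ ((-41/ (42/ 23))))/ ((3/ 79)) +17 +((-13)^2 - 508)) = -190849055/ 80981376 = -2.36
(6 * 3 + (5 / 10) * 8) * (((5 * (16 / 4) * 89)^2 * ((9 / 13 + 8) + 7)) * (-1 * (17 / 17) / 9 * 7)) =-33179484800 / 39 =-850756020.51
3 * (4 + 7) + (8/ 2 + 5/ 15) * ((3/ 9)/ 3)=33.48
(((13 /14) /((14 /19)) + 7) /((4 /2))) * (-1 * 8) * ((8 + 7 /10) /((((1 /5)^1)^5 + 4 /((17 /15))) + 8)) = -1496563125 /60026666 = -24.93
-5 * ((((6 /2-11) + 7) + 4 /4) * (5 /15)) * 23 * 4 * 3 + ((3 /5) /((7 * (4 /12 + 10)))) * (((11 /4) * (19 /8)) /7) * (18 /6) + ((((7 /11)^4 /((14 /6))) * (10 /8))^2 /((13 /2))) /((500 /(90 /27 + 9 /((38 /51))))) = 598497793996803 /25736304524490560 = 0.02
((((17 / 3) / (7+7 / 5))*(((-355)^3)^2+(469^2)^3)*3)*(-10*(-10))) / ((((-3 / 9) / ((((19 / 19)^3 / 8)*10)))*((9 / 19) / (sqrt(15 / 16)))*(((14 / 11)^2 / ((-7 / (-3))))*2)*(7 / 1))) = -154425545184128574186875*sqrt(15) / 296352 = -2018166115724310741.69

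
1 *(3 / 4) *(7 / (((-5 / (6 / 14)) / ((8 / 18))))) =-1 / 5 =-0.20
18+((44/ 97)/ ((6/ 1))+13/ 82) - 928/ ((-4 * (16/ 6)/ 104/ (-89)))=-19214965361/ 23862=-805253.77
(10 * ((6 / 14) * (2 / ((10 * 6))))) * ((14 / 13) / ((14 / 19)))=19 / 91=0.21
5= 5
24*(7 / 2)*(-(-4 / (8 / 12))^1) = 504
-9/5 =-1.80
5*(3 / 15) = 1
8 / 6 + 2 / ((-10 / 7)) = -1 / 15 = -0.07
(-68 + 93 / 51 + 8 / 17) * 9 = -10053 / 17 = -591.35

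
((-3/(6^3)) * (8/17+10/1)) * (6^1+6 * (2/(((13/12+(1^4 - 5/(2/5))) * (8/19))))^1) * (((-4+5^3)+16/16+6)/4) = -5696/375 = -15.19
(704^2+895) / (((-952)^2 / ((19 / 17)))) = 9433709 / 15407168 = 0.61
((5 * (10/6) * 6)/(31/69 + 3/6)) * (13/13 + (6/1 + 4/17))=848700/2227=381.10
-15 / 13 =-1.15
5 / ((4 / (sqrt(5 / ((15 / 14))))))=5 * sqrt(42) / 12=2.70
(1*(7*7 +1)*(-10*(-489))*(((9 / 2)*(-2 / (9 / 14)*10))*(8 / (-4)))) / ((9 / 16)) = 365120000 / 3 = 121706666.67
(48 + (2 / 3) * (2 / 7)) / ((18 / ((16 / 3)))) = 8096 / 567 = 14.28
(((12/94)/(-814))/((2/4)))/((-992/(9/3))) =9/9487984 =0.00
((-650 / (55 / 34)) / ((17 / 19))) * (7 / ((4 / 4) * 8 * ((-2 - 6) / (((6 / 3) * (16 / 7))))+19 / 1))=-6916 / 11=-628.73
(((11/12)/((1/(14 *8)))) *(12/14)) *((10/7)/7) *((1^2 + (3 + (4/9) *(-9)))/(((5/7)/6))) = 0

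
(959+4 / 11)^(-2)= 121 / 111365809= 0.00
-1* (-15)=15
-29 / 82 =-0.35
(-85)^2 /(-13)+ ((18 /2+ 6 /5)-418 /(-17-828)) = -460588 /845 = -545.07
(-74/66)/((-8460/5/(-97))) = -3589/55836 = -0.06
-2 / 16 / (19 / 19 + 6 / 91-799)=91 / 580896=0.00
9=9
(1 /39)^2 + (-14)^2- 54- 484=-520181 /1521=-342.00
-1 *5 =-5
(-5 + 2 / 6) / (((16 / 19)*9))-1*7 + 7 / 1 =-133 / 216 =-0.62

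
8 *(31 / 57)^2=7688 / 3249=2.37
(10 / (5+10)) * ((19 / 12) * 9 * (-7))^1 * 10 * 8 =-5320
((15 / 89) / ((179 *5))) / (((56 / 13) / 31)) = 1209 / 892136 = 0.00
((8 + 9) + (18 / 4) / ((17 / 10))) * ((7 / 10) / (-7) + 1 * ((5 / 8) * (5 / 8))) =15531 / 2720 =5.71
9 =9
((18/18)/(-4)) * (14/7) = -1/2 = -0.50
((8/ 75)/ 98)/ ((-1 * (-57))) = 4/ 209475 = 0.00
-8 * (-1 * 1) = 8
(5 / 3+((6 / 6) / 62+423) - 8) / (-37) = -77503 / 6882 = -11.26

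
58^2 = 3364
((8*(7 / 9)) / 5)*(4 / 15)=224 / 675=0.33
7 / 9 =0.78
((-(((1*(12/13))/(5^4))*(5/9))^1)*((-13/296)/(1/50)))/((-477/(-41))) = 41/264735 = 0.00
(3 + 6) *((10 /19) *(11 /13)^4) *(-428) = -563971320 /542659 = -1039.27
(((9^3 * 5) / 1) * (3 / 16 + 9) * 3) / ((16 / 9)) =14467005 / 256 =56511.74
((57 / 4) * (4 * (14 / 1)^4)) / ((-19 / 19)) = -2189712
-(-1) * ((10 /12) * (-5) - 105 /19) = -9.69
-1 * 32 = -32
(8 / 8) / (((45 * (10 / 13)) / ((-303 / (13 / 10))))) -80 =-1301 / 15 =-86.73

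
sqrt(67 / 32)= sqrt(134) / 8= 1.45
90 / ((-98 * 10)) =-9 / 98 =-0.09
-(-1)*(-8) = -8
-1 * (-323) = 323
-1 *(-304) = 304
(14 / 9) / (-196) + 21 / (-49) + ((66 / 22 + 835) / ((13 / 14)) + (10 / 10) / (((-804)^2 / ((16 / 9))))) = 59693164499 / 66176838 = 902.03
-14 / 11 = -1.27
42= 42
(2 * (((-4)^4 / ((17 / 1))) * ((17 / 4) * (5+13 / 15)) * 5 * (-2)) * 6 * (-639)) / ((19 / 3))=86372352 / 19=4545913.26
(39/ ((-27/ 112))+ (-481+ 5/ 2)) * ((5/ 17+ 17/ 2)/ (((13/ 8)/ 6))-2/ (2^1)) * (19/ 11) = -117151625/ 3366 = -34804.40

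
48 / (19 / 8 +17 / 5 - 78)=-640 / 963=-0.66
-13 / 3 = -4.33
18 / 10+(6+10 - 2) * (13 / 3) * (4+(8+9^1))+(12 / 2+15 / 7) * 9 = 47218 / 35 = 1349.09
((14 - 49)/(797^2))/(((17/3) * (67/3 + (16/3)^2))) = -945/4934938721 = -0.00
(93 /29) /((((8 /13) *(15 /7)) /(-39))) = -110019 /1160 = -94.84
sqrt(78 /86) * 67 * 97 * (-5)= -32495 * sqrt(1677) /43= -30946.72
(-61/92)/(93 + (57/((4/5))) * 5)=-0.00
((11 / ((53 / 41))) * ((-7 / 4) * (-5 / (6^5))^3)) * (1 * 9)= 394625 / 11075468525568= 0.00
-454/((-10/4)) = 908/5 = 181.60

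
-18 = -18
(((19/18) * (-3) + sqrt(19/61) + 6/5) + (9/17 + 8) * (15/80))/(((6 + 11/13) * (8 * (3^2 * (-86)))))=19487/2248439040 - 13 * sqrt(1159)/33616368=-0.00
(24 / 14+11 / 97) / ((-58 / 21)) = -3723 / 5626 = -0.66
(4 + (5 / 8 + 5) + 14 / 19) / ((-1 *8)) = -1575 / 1216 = -1.30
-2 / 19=-0.11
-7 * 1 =-7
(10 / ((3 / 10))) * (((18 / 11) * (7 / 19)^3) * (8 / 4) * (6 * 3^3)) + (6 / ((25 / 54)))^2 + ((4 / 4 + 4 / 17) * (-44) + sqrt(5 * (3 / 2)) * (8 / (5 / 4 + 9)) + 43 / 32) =16 * sqrt(30) / 41 + 25619763059731 / 25652660000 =1000.86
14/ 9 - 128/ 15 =-314/ 45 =-6.98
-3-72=-75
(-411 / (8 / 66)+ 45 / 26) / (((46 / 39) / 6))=-1586061 / 92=-17239.79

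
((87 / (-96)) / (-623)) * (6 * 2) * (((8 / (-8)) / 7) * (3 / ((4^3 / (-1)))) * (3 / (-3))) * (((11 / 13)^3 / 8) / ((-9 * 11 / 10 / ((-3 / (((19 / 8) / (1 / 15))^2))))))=-3509 / 1660215953760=-0.00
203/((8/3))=609/8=76.12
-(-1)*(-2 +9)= 7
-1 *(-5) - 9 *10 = -85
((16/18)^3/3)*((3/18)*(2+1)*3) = 256/729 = 0.35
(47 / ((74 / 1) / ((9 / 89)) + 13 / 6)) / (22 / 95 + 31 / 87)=6992190 / 64192249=0.11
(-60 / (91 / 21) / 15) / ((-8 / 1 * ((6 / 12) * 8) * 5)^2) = -3 / 83200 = -0.00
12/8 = 3/2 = 1.50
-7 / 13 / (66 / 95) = -665 / 858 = -0.78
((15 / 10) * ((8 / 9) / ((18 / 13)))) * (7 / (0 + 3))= 2.25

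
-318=-318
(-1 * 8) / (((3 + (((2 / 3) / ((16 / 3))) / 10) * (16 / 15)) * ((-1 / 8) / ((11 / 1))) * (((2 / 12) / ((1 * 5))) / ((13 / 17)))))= 10296000 / 1921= 5359.71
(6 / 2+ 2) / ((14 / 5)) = 25 / 14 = 1.79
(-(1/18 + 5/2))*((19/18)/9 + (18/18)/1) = -4163/1458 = -2.86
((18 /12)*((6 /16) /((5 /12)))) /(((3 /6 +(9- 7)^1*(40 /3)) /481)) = 38961 /1630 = 23.90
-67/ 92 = -0.73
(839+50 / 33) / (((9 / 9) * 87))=27737 / 2871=9.66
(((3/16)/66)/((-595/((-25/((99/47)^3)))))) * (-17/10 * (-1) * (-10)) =-519115/2390816736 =-0.00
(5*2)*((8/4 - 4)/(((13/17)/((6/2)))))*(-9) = 9180/13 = 706.15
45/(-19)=-45/19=-2.37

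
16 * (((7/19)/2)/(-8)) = -0.37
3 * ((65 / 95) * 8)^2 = 32448 / 361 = 89.88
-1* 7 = -7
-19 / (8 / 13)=-247 / 8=-30.88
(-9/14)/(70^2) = -9/68600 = -0.00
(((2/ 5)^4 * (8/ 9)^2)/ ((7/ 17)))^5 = 1598616864029847584768/ 5588758986244869232177734375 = 0.00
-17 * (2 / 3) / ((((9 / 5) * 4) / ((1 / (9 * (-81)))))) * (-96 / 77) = -0.00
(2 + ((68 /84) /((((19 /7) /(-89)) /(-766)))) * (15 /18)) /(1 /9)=2897737 /19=152512.47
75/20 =15/4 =3.75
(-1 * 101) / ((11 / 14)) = -1414 / 11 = -128.55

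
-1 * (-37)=37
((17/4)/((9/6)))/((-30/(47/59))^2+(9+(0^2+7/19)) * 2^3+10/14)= 0.00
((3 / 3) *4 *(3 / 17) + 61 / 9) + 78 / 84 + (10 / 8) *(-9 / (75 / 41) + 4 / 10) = 59167 / 21420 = 2.76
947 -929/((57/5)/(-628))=2971039/57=52123.49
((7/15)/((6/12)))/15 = 14/225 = 0.06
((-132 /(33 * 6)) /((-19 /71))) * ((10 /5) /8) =0.62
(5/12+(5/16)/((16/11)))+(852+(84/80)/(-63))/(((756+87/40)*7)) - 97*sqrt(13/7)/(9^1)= 129133093/163037952 - 97*sqrt(91)/63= -13.90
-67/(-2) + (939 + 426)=2797/2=1398.50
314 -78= 236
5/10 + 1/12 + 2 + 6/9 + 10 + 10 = 93/4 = 23.25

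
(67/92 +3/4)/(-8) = -17/92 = -0.18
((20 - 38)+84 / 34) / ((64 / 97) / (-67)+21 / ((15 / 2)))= -1429780 / 256887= -5.57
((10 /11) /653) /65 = 2 /93379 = 0.00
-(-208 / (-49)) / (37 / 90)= -18720 / 1813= -10.33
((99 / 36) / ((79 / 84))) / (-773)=-231 / 61067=-0.00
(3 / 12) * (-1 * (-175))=175 / 4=43.75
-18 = -18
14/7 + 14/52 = 59/26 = 2.27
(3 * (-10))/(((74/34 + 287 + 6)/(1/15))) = -17/2509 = -0.01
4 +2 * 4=12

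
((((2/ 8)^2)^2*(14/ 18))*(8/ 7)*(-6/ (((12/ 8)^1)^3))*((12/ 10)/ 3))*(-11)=11/ 405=0.03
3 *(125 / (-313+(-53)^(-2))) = -351125 / 293072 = -1.20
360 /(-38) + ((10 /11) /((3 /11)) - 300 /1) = -17450 /57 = -306.14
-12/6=-2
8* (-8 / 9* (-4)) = 28.44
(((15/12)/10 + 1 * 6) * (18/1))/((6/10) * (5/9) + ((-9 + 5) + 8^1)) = 1323/52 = 25.44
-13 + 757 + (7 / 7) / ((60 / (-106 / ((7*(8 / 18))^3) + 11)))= 490050739 / 658560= 744.12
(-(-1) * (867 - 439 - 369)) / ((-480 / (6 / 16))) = -59 / 1280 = -0.05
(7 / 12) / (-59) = -7 / 708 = -0.01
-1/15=-0.07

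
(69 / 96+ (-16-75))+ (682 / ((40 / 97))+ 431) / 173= -2165409 / 27680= -78.23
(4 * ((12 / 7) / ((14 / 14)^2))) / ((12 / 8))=4.57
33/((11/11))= 33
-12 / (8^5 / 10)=-15 / 4096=-0.00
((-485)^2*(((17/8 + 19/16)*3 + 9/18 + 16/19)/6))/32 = 268862175/19456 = 13818.99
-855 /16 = -53.44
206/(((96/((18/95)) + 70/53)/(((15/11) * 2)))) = 98262/88847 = 1.11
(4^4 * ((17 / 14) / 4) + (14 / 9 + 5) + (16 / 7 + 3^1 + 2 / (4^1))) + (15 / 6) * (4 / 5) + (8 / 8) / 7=92.20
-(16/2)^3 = -512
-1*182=-182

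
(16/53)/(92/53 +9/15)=0.13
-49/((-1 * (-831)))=-49/831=-0.06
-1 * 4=-4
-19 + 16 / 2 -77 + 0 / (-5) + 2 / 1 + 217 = 131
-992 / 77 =-12.88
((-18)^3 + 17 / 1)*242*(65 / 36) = -45734975 / 18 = -2540831.94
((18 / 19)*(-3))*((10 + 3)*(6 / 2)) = -2106 / 19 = -110.84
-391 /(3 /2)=-782 /3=-260.67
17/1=17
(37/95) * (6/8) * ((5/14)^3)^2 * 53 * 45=827296875/572244736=1.45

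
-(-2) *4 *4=32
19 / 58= 0.33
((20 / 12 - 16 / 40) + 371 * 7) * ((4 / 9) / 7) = 155896 / 945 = 164.97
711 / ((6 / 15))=3555 / 2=1777.50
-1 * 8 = -8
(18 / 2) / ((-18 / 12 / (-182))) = 1092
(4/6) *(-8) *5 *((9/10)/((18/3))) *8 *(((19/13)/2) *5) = -1520/13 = -116.92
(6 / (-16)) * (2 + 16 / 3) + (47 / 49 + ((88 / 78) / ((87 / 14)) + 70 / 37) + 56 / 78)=24620173 / 24606036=1.00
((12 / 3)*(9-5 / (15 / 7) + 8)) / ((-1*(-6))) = 88 / 9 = 9.78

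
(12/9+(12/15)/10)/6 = 53/225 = 0.24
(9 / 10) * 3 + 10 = 127 / 10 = 12.70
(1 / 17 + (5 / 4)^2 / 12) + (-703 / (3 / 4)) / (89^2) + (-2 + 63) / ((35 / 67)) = 116.84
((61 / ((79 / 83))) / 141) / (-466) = -5063 / 5190774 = -0.00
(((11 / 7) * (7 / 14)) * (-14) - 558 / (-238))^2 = 1060900 / 14161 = 74.92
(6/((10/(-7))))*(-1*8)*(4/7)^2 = 384/35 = 10.97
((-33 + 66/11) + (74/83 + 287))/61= 4.28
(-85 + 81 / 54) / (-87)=167 / 174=0.96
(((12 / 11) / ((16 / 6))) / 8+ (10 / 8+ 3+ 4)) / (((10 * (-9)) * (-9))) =0.01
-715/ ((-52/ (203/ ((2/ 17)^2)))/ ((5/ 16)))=16133425/ 256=63021.19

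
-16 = -16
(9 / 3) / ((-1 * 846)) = -1 / 282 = -0.00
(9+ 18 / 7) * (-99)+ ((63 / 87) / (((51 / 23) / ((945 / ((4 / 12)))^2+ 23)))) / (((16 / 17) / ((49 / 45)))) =27729594349 / 9135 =3035533.04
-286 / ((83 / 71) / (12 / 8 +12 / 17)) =-539.67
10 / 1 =10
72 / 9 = 8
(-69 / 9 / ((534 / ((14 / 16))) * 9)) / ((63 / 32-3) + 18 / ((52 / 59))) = -4186 / 58155003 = -0.00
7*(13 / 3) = 91 / 3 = 30.33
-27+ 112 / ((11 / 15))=1383 / 11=125.73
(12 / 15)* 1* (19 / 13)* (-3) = -228 / 65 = -3.51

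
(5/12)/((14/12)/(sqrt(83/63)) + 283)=23489/15953523 - 7* sqrt(581)/31907046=0.00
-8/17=-0.47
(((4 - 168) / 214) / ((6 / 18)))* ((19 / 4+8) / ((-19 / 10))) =31365 / 2033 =15.43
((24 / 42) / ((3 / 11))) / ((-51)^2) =44 / 54621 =0.00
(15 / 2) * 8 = 60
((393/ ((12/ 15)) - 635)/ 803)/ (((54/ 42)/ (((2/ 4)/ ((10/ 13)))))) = -10465/ 115632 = -0.09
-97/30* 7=-679/30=-22.63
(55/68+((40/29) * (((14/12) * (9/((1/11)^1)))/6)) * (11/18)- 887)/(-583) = 15440141/10347084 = 1.49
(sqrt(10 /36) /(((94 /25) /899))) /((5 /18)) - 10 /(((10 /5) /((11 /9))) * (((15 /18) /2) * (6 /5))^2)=429.21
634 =634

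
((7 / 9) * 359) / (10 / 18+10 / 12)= 5026 / 25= 201.04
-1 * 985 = -985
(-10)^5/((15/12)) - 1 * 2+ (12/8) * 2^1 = -79999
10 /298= 5 /149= 0.03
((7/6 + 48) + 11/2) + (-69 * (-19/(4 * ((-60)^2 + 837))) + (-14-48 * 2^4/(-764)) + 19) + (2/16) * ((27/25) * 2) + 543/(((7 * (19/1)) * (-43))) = 60.92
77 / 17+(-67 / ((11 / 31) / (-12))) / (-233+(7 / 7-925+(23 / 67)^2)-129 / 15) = 4215585383 / 1630593063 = 2.59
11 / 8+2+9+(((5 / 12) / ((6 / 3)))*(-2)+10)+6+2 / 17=28.08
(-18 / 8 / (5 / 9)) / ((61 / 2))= -81 / 610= -0.13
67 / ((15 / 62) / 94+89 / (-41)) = -16009516 / 518077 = -30.90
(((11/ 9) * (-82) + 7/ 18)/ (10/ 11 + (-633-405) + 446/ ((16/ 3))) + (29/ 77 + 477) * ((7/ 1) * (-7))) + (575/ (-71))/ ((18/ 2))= -13796006042287/ 589768245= -23392.25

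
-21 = -21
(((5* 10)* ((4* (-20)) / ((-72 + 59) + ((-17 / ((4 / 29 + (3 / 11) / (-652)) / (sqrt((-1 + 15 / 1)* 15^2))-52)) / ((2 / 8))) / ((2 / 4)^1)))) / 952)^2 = 1365698903677721012537646297360000000* sqrt(14) / 1315207450441623250668813257932112575838513 + 3660230503182172534912689498084547842250000 / 22358526657507595261369825384845913789254721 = 0.16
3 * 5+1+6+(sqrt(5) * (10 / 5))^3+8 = 30+40 * sqrt(5) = 119.44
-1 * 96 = -96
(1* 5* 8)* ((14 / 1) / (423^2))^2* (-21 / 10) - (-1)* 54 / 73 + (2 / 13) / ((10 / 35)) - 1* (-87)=894045934774160 / 10127597367303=88.28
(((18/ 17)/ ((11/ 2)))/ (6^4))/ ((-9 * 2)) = -1/ 121176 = -0.00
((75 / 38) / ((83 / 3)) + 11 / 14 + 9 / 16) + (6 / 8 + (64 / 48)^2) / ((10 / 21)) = 17824591 / 2649360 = 6.73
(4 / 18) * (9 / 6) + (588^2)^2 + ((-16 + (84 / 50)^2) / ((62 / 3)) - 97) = 6948199343624188 / 58125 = 119538913438.70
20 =20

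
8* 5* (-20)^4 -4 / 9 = 57599996 / 9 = 6399999.56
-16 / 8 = -2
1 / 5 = 0.20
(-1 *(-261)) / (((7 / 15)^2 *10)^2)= 528525 / 9604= 55.03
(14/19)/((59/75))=1050/1121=0.94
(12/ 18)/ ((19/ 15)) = 10/ 19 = 0.53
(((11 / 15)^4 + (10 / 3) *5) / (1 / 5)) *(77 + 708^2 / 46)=216660463573 / 232875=930372.36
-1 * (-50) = 50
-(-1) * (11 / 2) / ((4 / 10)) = 55 / 4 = 13.75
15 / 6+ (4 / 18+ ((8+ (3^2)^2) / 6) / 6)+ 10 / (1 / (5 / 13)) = 4231 / 468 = 9.04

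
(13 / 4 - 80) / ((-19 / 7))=2149 / 76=28.28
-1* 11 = -11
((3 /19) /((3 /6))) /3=2 /19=0.11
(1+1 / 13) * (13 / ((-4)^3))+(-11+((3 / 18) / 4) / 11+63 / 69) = -250213 / 24288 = -10.30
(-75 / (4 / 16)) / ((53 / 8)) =-2400 / 53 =-45.28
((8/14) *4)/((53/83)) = 1328/371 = 3.58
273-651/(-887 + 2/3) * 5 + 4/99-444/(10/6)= 13573808/1316205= 10.31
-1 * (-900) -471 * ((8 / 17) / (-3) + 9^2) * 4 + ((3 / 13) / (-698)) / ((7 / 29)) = -163491776471 / 1079806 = -151408.47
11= 11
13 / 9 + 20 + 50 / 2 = 418 / 9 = 46.44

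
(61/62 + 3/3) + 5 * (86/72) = 8879/1116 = 7.96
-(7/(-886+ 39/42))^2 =-9604/153536881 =-0.00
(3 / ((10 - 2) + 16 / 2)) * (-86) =-129 / 8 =-16.12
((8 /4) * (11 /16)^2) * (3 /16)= 363 /2048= 0.18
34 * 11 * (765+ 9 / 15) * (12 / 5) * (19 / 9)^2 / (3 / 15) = 15313587.91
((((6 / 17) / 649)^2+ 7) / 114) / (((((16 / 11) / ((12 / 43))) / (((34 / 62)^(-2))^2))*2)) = 786922693969339 / 12081817628656688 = 0.07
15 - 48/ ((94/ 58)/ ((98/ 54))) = -16391/ 423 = -38.75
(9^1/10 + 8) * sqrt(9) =267/10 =26.70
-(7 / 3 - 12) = 29 / 3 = 9.67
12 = 12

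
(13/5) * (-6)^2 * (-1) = -468/5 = -93.60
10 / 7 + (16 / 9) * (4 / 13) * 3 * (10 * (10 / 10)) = 4870 / 273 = 17.84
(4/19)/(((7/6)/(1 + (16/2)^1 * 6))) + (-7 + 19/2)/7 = 2447/266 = 9.20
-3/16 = -0.19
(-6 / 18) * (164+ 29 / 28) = -4621 / 84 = -55.01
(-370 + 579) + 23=232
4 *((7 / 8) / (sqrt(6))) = 1.43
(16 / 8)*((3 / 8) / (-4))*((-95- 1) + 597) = -1503 / 16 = -93.94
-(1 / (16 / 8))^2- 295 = -1181 / 4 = -295.25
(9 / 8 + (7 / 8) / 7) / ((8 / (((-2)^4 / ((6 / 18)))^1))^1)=15 / 2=7.50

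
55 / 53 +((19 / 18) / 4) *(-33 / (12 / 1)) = 0.31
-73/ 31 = -2.35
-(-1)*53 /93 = 53 /93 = 0.57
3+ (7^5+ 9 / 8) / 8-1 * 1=134593 / 64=2103.02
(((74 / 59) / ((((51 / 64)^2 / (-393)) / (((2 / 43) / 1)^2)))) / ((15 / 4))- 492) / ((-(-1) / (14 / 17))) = -9781095881816 / 24118383735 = -405.55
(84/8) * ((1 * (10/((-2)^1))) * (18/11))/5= -17.18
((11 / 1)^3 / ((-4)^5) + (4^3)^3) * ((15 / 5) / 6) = 268434125 / 2048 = 131071.35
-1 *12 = -12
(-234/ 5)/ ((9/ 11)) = -286/ 5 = -57.20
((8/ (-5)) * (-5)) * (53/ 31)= 424/ 31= 13.68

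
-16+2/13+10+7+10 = 145/13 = 11.15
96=96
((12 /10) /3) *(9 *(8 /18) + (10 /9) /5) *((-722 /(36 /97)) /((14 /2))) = -1330646 /2835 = -469.36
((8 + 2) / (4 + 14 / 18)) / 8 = 45 / 172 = 0.26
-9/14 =-0.64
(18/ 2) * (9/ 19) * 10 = 810/ 19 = 42.63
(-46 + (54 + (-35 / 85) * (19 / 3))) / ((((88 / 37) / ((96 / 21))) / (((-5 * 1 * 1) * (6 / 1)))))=-37000 / 119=-310.92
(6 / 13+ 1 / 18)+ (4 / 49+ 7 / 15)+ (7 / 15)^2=40869 / 31850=1.28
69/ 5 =13.80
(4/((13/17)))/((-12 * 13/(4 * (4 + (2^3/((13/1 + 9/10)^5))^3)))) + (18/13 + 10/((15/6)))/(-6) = -101567886323781220800779986336999973/70832074781509025164076276578898193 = -1.43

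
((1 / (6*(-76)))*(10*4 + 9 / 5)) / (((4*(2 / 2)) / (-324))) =7.42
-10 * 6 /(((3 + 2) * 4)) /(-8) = 3 /8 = 0.38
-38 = -38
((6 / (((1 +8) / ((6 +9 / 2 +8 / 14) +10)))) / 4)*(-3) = -10.54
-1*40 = -40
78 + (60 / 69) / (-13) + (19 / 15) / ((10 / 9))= 79.07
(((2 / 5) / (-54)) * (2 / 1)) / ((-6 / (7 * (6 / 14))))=0.01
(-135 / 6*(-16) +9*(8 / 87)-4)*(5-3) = 20696 / 29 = 713.66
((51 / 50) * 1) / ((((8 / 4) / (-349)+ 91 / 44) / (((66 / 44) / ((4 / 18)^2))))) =34551 / 2300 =15.02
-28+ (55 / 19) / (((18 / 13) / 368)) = 126772 / 171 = 741.36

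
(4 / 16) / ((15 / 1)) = 1 / 60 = 0.02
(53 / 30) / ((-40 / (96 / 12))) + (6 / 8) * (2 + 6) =847 / 150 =5.65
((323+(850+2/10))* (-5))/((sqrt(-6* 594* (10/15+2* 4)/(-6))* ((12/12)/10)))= -29330* sqrt(143)/429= -817.57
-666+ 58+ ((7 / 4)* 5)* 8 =-538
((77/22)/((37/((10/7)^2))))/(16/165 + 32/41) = 169125/768712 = 0.22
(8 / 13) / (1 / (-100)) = -800 / 13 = -61.54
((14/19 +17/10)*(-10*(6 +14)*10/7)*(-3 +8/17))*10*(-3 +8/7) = -517634000/15827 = -32705.76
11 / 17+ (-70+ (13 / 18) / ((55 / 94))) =-573218 / 8415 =-68.12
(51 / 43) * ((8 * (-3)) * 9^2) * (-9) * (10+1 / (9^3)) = 8924184 / 43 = 207539.16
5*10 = 50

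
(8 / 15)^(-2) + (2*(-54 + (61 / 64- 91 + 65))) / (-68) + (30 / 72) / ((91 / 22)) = 3529397 / 594048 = 5.94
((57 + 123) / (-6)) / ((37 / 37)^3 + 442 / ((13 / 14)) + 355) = -15 / 416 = -0.04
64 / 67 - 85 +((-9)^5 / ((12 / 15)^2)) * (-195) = 19286789529 / 1072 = 17991408.14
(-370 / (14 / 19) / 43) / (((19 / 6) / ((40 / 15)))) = -2960 / 301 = -9.83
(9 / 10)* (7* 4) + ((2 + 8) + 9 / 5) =37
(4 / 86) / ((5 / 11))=22 / 215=0.10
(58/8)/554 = 29/2216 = 0.01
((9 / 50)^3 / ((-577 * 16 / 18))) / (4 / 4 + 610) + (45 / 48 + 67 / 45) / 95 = 1539747900569 / 60285537000000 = 0.03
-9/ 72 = -1/ 8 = -0.12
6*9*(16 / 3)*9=2592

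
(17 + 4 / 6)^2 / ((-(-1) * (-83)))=-2809 / 747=-3.76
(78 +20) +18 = 116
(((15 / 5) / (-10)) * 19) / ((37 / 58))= -1653 / 185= -8.94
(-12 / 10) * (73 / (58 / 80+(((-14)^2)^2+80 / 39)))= -0.00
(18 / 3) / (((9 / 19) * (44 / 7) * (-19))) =-7 / 66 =-0.11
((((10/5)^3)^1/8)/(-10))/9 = -1/90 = -0.01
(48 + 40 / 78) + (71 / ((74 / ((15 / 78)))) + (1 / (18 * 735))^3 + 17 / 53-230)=-10684043652723326257 / 59033764511631000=-180.98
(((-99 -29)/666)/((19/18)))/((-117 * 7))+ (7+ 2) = 5181941/575757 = 9.00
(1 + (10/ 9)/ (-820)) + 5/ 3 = 1967/ 738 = 2.67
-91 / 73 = -1.25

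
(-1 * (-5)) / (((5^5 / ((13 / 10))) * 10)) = 0.00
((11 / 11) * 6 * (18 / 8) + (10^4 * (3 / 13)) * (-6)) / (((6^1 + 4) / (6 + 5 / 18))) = -4515593 / 520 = -8683.83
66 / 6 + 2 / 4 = 23 / 2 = 11.50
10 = 10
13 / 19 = 0.68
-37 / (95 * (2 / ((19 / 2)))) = -37 / 20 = -1.85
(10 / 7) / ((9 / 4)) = 40 / 63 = 0.63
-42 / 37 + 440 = 16238 / 37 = 438.86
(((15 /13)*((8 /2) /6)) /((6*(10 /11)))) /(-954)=-11 /74412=-0.00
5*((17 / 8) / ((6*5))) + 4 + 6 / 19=4259 / 912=4.67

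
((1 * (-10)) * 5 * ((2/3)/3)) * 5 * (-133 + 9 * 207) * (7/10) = -605500/9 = -67277.78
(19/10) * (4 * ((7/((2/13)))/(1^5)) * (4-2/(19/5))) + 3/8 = 48063/40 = 1201.58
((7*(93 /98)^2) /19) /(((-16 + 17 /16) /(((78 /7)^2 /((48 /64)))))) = -280642752 /76320587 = -3.68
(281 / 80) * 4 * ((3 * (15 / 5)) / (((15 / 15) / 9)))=22761 / 20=1138.05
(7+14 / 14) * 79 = 632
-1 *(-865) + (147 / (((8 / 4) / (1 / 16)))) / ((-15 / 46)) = 68073 / 80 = 850.91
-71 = -71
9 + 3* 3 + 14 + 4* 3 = 44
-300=-300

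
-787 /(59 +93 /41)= -32267 /2512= -12.85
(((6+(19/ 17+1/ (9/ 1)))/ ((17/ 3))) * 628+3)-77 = 630410/ 867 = 727.12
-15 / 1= -15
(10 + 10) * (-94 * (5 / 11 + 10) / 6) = -108100 / 33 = -3275.76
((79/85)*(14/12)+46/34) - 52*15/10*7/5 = -54449/510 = -106.76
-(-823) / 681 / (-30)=-823 / 20430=-0.04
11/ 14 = 0.79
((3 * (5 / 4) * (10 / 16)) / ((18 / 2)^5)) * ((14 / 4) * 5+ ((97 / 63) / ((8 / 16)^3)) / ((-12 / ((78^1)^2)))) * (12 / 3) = -6538825 / 6613488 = -0.99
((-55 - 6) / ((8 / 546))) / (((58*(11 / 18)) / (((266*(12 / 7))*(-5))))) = 85429890 / 319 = 267805.30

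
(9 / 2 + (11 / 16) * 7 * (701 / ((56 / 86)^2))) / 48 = 14265703 / 86016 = 165.85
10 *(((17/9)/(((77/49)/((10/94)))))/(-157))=-0.01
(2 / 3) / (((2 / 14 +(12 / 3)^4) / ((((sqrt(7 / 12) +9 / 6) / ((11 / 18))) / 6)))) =7* sqrt(21) / 59169 +21 / 19723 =0.00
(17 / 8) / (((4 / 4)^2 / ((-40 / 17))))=-5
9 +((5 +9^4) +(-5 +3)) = 6573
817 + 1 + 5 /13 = 10639 /13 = 818.38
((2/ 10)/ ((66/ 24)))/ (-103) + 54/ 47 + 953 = 254046737/ 266255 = 954.15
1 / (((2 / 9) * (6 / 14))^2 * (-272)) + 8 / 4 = 1735 / 1088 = 1.59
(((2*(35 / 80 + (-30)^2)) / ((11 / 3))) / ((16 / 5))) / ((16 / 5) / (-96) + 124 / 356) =487.28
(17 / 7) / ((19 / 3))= 51 / 133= 0.38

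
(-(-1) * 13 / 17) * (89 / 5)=1157 / 85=13.61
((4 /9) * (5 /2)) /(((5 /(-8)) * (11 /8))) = -1.29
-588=-588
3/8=0.38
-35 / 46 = -0.76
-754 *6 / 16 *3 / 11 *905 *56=-42989310 / 11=-3908119.09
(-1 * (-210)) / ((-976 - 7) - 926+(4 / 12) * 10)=-630 / 5717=-0.11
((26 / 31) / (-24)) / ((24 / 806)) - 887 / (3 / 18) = -766537 / 144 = -5323.17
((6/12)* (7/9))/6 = 7/108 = 0.06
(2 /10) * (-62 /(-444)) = 31 /1110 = 0.03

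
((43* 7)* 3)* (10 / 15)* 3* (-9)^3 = -1316574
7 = 7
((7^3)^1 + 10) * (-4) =-1412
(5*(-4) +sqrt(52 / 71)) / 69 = -20 / 69 +2*sqrt(923) / 4899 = -0.28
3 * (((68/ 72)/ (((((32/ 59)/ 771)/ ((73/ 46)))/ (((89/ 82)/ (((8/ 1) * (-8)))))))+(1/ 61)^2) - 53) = -15372543257059/ 57489866752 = -267.40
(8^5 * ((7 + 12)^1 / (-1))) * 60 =-37355520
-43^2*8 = -14792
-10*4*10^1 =-400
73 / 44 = 1.66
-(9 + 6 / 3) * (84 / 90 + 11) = -1969 / 15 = -131.27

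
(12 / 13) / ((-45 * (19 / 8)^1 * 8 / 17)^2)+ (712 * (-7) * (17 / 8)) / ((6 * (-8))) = 11183320171 / 50684400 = 220.65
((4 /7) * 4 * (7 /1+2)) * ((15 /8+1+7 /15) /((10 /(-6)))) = -7218 /175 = -41.25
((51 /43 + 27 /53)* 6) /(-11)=-23184 /25069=-0.92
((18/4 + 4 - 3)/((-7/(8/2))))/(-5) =22/35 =0.63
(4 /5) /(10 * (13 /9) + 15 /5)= 0.05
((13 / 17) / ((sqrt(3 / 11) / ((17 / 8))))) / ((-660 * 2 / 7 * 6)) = -91 * sqrt(33) / 190080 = -0.00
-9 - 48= -57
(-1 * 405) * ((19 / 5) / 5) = -1539 / 5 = -307.80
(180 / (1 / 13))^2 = 5475600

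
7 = 7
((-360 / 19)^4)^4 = 79586611099464008843919360000000000000000 / 288441413567621167681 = 275919501693906412483.37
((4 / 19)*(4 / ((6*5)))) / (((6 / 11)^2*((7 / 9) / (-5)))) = -242 / 399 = -0.61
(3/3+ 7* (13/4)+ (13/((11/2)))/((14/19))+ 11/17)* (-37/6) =-170.23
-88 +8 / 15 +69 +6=-187 / 15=-12.47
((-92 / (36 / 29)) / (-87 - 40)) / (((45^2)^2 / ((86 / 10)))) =28681 / 23435071875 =0.00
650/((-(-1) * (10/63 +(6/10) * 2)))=102375/214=478.39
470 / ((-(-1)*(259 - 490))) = -470 / 231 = -2.03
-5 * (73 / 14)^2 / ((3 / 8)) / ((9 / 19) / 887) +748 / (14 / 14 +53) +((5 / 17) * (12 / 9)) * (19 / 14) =-5089104926 / 7497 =-678818.85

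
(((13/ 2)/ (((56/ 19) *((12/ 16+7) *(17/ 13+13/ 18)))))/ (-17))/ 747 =-169/ 15309350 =-0.00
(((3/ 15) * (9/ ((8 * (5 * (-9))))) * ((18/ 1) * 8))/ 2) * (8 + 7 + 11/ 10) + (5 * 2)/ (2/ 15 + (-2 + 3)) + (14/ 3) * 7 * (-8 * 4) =-13289399/ 12750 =-1042.31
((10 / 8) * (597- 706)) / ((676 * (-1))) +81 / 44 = 60751 / 29744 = 2.04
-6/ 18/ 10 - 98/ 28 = -53/ 15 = -3.53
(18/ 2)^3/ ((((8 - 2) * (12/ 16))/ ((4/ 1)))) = 648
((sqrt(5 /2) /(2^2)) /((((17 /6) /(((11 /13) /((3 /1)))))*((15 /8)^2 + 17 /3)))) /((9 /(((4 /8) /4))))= 22*sqrt(10) /1168869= 0.00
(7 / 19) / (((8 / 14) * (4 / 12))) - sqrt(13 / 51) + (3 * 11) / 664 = 25029 / 12616 - sqrt(663) / 51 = 1.48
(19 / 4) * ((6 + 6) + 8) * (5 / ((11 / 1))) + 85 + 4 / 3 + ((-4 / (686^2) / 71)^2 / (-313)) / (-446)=41630046088759091246365 / 321429930025514742894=129.52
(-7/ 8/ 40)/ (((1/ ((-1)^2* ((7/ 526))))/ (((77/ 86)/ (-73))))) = 3773/ 1056712960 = 0.00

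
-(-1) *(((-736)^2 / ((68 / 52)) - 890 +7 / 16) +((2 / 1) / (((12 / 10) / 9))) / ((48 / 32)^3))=1011888143 / 2448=413353.00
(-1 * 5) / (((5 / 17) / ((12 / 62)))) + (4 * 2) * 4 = 890 / 31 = 28.71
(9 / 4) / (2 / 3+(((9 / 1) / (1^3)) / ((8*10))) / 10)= 5400 / 1627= 3.32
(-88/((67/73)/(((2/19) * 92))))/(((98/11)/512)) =-3328557056/62377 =-53361.93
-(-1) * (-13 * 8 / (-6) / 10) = 26 / 15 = 1.73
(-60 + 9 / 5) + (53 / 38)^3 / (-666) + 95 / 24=-9911985667 / 182723760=-54.25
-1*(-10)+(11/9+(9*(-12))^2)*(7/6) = 735449/54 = 13619.43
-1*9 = -9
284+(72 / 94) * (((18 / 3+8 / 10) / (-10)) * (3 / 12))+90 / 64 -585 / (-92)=252205717 / 864800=291.63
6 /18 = 1 /3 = 0.33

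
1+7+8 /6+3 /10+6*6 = 45.63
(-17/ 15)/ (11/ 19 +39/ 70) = -4522/ 4533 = -1.00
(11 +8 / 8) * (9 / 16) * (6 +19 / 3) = 333 / 4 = 83.25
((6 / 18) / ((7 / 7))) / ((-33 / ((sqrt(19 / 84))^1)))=-sqrt(399) / 4158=-0.00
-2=-2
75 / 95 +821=15614 / 19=821.79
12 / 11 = 1.09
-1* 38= -38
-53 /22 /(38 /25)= -1325 /836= -1.58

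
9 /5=1.80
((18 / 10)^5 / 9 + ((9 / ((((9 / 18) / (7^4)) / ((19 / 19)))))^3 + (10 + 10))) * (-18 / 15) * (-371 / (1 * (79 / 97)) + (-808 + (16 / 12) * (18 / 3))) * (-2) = -300247927313624076340884 / 1234375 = -243238827190784061.85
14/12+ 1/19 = 139/114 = 1.22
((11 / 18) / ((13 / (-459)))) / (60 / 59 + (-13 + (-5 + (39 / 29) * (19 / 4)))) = 639914 / 314223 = 2.04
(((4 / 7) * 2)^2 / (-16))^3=-64 / 117649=-0.00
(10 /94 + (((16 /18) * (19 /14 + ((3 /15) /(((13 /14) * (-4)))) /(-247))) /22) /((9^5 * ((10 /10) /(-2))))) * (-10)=-2189914977002 /2058556022523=-1.06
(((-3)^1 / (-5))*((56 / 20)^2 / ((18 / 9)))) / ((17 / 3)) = 882 / 2125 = 0.42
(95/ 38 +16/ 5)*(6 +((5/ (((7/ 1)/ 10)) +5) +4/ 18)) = 21983/ 210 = 104.68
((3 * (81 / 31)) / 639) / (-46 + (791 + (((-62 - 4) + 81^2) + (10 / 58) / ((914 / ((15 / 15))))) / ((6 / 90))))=0.00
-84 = -84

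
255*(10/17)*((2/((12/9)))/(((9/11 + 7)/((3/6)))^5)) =0.00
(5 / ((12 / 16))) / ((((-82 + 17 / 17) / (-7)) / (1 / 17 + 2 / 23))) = 2660 / 31671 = 0.08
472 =472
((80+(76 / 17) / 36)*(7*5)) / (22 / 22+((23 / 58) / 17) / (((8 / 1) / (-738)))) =-14220440 / 5841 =-2434.59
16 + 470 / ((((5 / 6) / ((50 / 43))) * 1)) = 28888 / 43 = 671.81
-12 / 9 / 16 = -1 / 12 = -0.08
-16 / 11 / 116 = -4 / 319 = -0.01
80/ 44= 20/ 11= 1.82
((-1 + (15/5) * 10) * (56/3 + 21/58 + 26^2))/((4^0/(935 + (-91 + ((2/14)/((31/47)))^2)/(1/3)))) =3770698274575/282534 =13345998.27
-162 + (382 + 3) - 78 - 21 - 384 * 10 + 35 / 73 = -271233 / 73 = -3715.52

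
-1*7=-7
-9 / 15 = -3 / 5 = -0.60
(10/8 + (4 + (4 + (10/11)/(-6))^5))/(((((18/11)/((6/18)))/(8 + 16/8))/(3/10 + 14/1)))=1728679171453/69861528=24744.37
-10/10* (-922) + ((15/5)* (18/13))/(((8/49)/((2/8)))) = 193099/208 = 928.36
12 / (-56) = -3 / 14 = -0.21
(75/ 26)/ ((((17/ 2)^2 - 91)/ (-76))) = 152/ 13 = 11.69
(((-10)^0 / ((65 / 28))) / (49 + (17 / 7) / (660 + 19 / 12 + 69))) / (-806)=-859166 / 78775830575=-0.00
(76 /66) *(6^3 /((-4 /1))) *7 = -4788 /11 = -435.27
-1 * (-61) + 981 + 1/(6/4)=3128/3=1042.67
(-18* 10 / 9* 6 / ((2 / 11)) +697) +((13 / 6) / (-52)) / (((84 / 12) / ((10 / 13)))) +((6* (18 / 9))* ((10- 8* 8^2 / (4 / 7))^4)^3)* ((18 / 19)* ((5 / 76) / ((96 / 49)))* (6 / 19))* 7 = 1478989880734031264090591610882642793607461 / 7490028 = 197461195169635048639416500000000000.00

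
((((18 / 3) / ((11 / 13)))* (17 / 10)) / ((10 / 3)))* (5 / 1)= 1989 / 110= 18.08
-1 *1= -1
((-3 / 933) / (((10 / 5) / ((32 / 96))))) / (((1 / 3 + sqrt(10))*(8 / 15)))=15 / 442864-45*sqrt(10) / 442864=-0.00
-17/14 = -1.21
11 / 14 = 0.79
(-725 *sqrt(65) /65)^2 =8086.54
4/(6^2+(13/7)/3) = 84/769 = 0.11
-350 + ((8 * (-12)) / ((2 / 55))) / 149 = -54790 / 149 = -367.72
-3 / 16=-0.19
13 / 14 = 0.93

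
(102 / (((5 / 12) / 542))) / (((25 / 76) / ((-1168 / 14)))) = -29444700672 / 875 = -33651086.48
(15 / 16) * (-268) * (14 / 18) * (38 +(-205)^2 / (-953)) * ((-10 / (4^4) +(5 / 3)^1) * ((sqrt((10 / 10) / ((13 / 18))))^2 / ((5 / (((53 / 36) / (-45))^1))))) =-462961625 / 26348544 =-17.57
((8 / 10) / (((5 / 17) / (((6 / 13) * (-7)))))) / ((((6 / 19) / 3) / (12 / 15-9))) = 1112412 / 1625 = 684.56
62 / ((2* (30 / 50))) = 155 / 3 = 51.67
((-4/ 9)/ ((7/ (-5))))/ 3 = 0.11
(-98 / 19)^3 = -941192 / 6859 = -137.22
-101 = -101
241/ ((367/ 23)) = 5543/ 367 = 15.10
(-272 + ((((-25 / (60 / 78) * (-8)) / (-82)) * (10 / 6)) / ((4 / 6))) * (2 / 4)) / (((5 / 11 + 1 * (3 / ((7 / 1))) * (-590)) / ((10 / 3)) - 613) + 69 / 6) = 580811 / 1425324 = 0.41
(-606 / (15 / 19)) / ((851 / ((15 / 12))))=-1919 / 1702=-1.13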